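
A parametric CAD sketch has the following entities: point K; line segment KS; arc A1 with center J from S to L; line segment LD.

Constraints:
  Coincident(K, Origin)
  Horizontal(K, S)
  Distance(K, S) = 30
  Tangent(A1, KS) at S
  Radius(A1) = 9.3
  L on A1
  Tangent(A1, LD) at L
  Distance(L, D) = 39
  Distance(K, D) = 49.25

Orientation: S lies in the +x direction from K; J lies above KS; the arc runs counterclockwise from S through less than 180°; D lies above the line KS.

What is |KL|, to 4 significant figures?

40.38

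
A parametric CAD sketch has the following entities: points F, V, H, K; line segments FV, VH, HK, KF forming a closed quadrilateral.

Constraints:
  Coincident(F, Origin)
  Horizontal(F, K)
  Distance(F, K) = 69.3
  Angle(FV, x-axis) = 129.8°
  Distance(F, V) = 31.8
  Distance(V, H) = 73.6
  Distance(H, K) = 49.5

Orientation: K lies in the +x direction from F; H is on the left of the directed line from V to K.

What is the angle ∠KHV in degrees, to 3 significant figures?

96.0°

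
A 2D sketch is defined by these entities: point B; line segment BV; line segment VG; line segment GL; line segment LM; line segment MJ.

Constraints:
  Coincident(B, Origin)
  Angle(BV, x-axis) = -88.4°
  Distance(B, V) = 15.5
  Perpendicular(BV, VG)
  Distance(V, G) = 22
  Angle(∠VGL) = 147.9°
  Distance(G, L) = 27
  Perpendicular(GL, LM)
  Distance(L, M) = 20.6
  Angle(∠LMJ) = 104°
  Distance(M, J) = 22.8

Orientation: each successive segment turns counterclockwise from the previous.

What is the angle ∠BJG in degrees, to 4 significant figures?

74.58°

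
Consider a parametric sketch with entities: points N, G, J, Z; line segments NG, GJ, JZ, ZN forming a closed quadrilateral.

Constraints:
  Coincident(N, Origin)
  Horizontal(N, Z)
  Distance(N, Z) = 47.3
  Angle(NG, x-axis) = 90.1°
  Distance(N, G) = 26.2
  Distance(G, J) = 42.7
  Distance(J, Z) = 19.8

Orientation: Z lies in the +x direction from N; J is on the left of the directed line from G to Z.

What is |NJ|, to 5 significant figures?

46.190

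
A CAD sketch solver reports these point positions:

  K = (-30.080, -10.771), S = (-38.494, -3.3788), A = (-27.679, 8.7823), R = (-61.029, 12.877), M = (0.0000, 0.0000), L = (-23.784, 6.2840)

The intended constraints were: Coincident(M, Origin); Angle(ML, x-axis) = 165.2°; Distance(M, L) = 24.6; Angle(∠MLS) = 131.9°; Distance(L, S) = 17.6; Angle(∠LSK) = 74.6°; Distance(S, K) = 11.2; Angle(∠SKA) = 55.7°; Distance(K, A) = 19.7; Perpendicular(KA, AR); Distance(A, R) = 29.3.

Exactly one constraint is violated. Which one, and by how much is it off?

Distance(A, R) = 29.3 — off by 4.30.

M = (0.00, 0.00) ✓; ML at 165.2° ✓; |ML| = 24.60 ✓; ∠MLS = 131.9° ✓; |LS| = 17.60 ✓; ∠LSK = 74.60° ✓; |SK| = 11.20 ✓; ∠SKA = 55.70° ✓; |KA| = 19.70 ✓; ∠(KA, AR) = 90.00° ✓; |AR| = 33.60 ✗.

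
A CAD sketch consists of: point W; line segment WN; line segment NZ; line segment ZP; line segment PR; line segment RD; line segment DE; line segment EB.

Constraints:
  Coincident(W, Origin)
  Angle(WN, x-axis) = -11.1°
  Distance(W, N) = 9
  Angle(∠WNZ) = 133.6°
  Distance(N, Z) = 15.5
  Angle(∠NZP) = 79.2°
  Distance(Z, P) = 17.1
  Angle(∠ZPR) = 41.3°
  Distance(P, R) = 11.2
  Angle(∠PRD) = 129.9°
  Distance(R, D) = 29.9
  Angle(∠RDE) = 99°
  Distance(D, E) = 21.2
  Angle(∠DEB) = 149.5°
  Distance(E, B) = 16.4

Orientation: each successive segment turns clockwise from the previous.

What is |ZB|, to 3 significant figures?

34.9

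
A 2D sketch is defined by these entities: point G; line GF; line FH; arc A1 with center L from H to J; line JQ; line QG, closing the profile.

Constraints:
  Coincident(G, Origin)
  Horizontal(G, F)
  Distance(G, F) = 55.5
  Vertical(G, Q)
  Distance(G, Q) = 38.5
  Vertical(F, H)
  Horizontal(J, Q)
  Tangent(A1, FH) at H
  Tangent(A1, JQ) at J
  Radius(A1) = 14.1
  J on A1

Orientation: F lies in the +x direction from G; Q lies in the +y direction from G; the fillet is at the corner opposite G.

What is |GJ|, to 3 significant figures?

56.5

G is at the origin; GF is horizontal with |GF| = 55.5 and F on the +x side, so F = (55.5, 0.00). GQ is vertical with |GQ| = 38.5 and Q on the +y side, so Q = (0.00, 38.5). The virtual corner opposite G is at (55.5, 38.5). Since A1 is tangent to FH there, LH ⟂ FH and since A1 is tangent to JQ there, LJ ⟂ JQ, with radius 14.1, so the center L sits 14.1 in from both sides at L = (41.4, 24.4). That places the tangent points at H = (55.5, 24.4) on FH and J = (41.4, 38.5) on JQ. Then |GJ| = |J − G| = 56.5.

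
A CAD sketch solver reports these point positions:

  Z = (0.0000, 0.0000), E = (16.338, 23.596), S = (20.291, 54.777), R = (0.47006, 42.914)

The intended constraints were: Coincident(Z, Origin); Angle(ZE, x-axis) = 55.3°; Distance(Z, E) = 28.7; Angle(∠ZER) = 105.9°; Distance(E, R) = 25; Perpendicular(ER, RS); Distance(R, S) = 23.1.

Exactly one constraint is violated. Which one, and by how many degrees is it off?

Perpendicular(ER, RS) — off by 8.50°.

Z = (0.00, 0.00) ✓; ZE at 55.30° ✓; |ZE| = 28.70 ✓; ∠ZER = 105.9° ✓; |ER| = 25.00 ✓; ∠(ER, RS) = 98.50° ✗; |RS| = 23.10 ✓.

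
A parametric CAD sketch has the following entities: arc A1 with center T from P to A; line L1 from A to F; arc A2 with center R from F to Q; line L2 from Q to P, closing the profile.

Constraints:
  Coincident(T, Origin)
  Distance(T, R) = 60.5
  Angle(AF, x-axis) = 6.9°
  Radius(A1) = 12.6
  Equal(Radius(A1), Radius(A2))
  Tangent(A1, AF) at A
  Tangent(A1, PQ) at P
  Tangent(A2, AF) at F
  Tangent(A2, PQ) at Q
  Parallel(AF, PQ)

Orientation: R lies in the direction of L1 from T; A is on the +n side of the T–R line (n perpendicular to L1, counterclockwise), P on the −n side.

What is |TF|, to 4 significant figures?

61.80

Tangency of A1 to both parallel lines with radius 12.6 puts A and P at T ± 12.6·n: A = (-1.514, 12.51), P = (1.514, -12.51). Equal radii place F and Q the same way about R: F = R + 12.6·n = (58.55, 19.78), Q = R − 12.6·n = (61.58, -5.240). Then |TF| = |F − T| = 61.80.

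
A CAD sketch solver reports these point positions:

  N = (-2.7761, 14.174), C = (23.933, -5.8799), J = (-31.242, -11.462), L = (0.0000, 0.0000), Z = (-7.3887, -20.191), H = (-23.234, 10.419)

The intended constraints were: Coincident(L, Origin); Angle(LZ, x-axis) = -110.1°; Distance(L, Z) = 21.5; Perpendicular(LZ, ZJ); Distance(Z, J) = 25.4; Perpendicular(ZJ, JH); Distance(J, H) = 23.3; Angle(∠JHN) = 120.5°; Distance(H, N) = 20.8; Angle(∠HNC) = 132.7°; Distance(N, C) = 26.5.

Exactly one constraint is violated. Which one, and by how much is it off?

Distance(N, C) = 26.5 — off by 6.90.

L = (0.00, 0.00) ✓; LZ at -110.1° ✓; |LZ| = 21.50 ✓; ∠(LZ, ZJ) = 90.00° ✓; |ZJ| = 25.40 ✓; ∠(ZJ, JH) = 90.00° ✓; |JH| = 23.30 ✓; ∠JHN = 120.5° ✓; |HN| = 20.80 ✓; ∠HNC = 132.7° ✓; |NC| = 33.40 ✗.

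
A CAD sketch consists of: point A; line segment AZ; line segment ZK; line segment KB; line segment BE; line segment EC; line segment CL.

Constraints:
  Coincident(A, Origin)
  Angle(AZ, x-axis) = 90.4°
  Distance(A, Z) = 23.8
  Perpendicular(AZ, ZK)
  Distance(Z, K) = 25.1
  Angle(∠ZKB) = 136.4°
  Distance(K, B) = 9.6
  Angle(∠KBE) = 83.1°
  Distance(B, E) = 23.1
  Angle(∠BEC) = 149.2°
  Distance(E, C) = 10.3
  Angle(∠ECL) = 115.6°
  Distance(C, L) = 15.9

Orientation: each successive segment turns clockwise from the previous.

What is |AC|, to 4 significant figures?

4.151

A is at the origin; AZ runs at 90.4° with length 23.8, so Z = (-0.1662, 23.80). The perpendicularity gives ZK at right angles to AZ, so ZK runs at 0.4000°; with |ZK| = 25.1, K = (24.93, 23.97). ∠ZKB = 136.4° gives KB at -43.20° from the x-axis; with |KB| = 9.6, B = (31.93, 17.40). ∠KBE = 83.1° gives BE at -140.1° from the x-axis; with |BE| = 23.1, E = (14.21, 2.586). ∠BEC = 149.2° gives EC at -170.9° from the x-axis; with |EC| = 10.3, C = (4.039, 0.9565). Then |AC| = |C − A| = 4.151.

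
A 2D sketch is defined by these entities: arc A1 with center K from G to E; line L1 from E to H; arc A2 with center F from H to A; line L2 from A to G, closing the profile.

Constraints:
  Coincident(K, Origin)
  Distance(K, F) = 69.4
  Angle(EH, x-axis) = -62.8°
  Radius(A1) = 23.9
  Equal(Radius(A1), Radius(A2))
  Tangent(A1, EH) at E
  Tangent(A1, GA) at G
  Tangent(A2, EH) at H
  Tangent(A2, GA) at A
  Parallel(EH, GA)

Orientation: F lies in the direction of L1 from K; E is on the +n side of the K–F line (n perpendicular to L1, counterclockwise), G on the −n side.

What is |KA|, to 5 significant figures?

73.400

The slot axis is L1's direction at -62.8°, so u = (cos -62.8°, sin -62.8°) = (0.45710, -0.88942) and n = (−sin -62.8°, cos -62.8°) = (0.88942, 0.45710). K is at the origin and F lies 69.4 along u from K, so F = 69.4·u = (31.723, -61.725). Tangency of A1 to both parallel lines with radius 23.9 puts E and G at K ± 23.9·n: E = (21.257, 10.925), G = (-21.257, -10.925). Equal radii place H and A the same way about F: H = F + 23.9·n = (52.980, -50.801), A = F − 23.9·n = (10.466, -72.650). Then |KA| = |A − K| = 73.400.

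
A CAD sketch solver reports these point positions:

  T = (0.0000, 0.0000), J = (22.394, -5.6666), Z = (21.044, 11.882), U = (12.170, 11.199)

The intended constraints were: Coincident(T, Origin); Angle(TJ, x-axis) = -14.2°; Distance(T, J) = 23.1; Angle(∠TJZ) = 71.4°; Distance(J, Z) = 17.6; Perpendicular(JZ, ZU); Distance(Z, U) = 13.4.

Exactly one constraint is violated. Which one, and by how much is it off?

Distance(Z, U) = 13.4 — off by 4.50.

T = (0.00, 0.00) ✓; TJ at -14.20° ✓; |TJ| = 23.10 ✓; ∠TJZ = 71.40° ✓; |JZ| = 17.60 ✓; ∠(JZ, ZU) = 90.00° ✓; |ZU| = 8.900 ✗.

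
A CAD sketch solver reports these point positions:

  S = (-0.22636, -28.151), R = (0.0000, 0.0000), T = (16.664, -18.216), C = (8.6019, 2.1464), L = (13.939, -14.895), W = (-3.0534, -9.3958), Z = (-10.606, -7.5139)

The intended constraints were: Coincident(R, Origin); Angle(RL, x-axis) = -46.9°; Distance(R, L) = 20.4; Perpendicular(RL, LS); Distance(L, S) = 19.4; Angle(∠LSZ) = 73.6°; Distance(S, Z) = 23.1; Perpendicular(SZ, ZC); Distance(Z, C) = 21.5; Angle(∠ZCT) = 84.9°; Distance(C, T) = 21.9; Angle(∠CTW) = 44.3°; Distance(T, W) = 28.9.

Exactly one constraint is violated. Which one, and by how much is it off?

Distance(T, W) = 28.9 — off by 7.30.

R = (0.00, 0.00) ✓; RL at -46.90° ✓; |RL| = 20.40 ✓; ∠(RL, LS) = 90.00° ✓; |LS| = 19.40 ✓; ∠LSZ = 73.60° ✓; |SZ| = 23.10 ✓; ∠(SZ, ZC) = 90.00° ✓; |ZC| = 21.50 ✓; ∠ZCT = 84.90° ✓; |CT| = 21.90 ✓; ∠CTW = 44.30° ✓; |TW| = 21.60 ✗.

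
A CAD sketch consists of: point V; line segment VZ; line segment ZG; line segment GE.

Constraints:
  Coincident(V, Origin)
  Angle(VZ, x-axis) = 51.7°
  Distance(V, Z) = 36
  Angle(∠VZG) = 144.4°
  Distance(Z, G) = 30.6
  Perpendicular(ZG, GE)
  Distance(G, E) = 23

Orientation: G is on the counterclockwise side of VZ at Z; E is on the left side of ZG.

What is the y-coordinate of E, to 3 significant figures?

59.9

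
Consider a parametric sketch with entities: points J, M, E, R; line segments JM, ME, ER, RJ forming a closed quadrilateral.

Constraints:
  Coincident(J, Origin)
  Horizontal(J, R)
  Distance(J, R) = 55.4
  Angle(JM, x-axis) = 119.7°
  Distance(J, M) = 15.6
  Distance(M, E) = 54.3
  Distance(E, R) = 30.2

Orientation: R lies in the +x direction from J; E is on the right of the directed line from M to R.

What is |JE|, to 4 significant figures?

40.05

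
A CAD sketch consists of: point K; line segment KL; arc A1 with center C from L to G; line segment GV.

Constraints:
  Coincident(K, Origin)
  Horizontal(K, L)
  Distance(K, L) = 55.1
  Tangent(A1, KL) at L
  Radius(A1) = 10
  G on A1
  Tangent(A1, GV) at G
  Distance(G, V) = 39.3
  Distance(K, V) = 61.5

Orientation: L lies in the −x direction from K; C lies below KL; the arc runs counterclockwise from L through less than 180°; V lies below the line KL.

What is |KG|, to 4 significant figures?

65.07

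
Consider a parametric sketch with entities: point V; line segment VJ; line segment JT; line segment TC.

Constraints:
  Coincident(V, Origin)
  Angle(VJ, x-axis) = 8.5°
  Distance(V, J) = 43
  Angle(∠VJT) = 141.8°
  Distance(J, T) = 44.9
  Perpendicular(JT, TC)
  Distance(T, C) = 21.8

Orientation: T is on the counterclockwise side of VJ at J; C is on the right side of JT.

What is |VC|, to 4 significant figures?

92.38

V is at the origin; VJ runs at 8.5° with length 43.0, so J = 43.0·(cos 8.5°, sin 8.5°) = (42.53, 6.356). ∠VJT = 141.8°, so JT runs at 8.5° + (180° − 141.8°) = 46.70° from the x-axis; with |JT| = 44.9, T = J + 44.9·(cos 46.70°, sin 46.70°) = (73.32, 39.03). JT is perpendicular to TC; with |TC| = 21.8 on the right of JT, C = T + 21.8·(0.7278, -0.6858) = (89.19, 24.08). Then |VC| = |C − V| = 92.38.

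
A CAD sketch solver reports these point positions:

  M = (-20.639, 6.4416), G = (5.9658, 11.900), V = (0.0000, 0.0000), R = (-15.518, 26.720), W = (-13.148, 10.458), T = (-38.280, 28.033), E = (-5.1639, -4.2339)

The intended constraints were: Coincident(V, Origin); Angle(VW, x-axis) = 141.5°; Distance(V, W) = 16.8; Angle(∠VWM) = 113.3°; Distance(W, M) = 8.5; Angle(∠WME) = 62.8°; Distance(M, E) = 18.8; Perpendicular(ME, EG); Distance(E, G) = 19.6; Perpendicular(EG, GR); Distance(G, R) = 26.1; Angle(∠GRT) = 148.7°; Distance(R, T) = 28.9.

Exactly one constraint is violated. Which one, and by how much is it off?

Distance(R, T) = 28.9 — off by 6.10.

V = (0.00, 0.00) ✓; VW at 141.5° ✓; |VW| = 16.80 ✓; ∠VWM = 113.3° ✓; |WM| = 8.500 ✓; ∠WME = 62.80° ✓; |ME| = 18.80 ✓; ∠(ME, EG) = 90.00° ✓; |EG| = 19.60 ✓; ∠(EG, GR) = 90.00° ✓; |GR| = 26.10 ✓; ∠GRT = 148.7° ✓; |RT| = 22.80 ✗.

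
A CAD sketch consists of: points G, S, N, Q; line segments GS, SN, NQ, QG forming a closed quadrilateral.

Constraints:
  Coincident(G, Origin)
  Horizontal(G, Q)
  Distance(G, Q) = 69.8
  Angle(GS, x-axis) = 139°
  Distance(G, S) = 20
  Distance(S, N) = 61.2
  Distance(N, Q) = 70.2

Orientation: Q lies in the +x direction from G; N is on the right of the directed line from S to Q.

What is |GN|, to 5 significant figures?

43.250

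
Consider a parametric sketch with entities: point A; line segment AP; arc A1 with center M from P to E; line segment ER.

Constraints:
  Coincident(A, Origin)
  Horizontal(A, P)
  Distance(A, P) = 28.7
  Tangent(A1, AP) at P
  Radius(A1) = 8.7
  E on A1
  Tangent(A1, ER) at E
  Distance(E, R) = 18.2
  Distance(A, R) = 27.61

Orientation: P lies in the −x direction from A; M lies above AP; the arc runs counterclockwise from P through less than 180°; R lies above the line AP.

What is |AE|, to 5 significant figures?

21.292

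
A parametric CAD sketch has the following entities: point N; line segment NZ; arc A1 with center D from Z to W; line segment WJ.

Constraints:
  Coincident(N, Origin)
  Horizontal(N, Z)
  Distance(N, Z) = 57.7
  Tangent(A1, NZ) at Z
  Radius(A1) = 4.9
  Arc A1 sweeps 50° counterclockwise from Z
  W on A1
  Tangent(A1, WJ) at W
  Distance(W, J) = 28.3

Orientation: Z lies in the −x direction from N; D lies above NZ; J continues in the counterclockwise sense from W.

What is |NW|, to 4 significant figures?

53.97

N is at the origin; NZ is horizontal with |NZ| = 57.7 and Z on the −x side, so Z = (-57.70, 0.000). A1 meets NZ tangentially, so DZ is at right angles to NZ, so D = Z + (0, 4.9) = (-57.70, 4.900). On A1, Z sits at bearing -90° from D; a 50° counterclockwise sweep puts W at bearing -40°, so W = D + 4.9·(cos -40°, sin -40°) = (-53.95, 1.750). Then |NW| = |W − N| = 53.97.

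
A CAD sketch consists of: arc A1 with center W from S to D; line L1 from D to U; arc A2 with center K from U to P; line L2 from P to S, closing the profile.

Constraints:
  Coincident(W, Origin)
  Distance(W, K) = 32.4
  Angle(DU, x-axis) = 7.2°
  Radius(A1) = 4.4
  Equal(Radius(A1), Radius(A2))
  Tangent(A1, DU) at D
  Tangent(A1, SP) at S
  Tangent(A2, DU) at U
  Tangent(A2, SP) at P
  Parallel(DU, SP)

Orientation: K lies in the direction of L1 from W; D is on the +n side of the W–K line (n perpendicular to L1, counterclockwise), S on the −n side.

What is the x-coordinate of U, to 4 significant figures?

31.59

Tangency of A1 to both parallel lines with radius 4.4 puts D and S at W ± 4.4·n: D = (-0.5515, 4.365), S = (0.5515, -4.365). Equal radii place U and P the same way about K: U = K + 4.4·n = (31.59, 8.426), P = K − 4.4·n = (32.70, -0.3045). So U.x = 31.59.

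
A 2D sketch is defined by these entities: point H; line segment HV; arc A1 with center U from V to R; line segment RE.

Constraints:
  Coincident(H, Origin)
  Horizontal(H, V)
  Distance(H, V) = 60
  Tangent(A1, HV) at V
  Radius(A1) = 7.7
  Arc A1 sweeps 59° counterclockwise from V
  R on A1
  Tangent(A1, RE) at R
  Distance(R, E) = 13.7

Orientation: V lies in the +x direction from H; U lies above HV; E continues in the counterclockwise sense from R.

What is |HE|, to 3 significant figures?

75.3

H is at the origin; H and V share the same y with |HV| = 60.0 and V on the +x side, so V = (60.0, 0.00). A1 meets HV tangentially, so UV is at right angles to HV, so U = V + (0, 7.7) = (60.0, 7.70). On A1, V sits at bearing -90° from U; a 59° counterclockwise sweep puts R at bearing -31°, so R = U + 7.7·(cos -31°, sin -31°) = (66.6, 3.73). The tangent condition forces UR to be normal to RE, so RE runs along (−sin -31°, cos -31°); with |RE| = 13.7, E = (73.7, 15.5). Then |HE| = |E − H| = 75.3.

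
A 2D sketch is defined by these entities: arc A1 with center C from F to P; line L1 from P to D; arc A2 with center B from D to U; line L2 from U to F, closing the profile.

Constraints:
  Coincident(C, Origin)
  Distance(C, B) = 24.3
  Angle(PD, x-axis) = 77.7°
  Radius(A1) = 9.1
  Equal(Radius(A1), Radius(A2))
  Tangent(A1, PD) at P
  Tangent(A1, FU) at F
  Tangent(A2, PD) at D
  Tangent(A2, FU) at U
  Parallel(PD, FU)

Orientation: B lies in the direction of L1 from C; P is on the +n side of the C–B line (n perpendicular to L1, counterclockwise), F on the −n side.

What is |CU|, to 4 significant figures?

25.95

The slot axis is L1's direction at 77.7°, so u = (cos 77.7°, sin 77.7°) = (0.2130, 0.9770) and n = (−sin 77.7°, cos 77.7°) = (-0.9770, 0.2130). C is at the origin and B lies 24.3 along u from C, so B = 24.3·u = (5.177, 23.74). Tangency of A1 to both parallel lines with radius 9.1 puts P and F at C ± 9.1·n: P = (-8.891, 1.939), F = (8.891, -1.939). Equal radii place D and U the same way about B: D = B + 9.1·n = (-3.714, 25.68), U = B − 9.1·n = (14.07, 21.80). Then |CU| = |U − C| = 25.95.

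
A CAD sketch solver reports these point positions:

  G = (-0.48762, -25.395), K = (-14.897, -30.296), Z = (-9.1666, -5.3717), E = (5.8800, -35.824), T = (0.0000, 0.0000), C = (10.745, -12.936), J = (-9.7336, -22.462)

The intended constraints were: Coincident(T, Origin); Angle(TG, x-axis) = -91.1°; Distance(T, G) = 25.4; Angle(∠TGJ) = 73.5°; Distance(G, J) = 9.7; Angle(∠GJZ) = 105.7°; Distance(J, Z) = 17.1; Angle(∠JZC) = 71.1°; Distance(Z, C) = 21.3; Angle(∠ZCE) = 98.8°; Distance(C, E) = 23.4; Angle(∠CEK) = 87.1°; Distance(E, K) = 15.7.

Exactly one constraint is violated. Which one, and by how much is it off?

Distance(E, K) = 15.7 — off by 5.80.

T = (0.00, 0.00) ✓; TG at -91.10° ✓; |TG| = 25.40 ✓; ∠TGJ = 73.50° ✓; |GJ| = 9.700 ✓; ∠GJZ = 105.7° ✓; |JZ| = 17.10 ✓; ∠JZC = 71.10° ✓; |ZC| = 21.30 ✓; ∠ZCE = 98.80° ✓; |CE| = 23.40 ✓; ∠CEK = 87.10° ✓; |EK| = 21.50 ✗.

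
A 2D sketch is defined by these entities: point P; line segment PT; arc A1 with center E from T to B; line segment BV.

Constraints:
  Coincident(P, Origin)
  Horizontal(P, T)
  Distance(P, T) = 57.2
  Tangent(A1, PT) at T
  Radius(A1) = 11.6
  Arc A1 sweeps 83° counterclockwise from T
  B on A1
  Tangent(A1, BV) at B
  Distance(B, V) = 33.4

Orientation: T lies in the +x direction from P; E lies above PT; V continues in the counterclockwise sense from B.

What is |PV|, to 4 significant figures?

84.71

On A1, T sits at bearing -90° from E; an 83° counterclockwise sweep puts B at bearing -7°, so B = E + 11.6·(cos -7°, sin -7°) = (68.71, 10.19). A1 meets BV tangentially, so EB is at right angles to BV, so BV runs along (−sin -7°, cos -7°); with |BV| = 33.4, V = (72.78, 43.34). Then |PV| = |V − P| = 84.71.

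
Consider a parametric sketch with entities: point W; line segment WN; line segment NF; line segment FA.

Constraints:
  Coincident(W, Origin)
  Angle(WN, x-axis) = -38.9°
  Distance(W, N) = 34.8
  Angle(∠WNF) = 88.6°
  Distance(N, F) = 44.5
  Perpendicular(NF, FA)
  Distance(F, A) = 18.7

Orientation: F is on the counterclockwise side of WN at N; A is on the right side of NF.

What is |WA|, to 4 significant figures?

69.04

∠WNF = 88.6°, so NF runs at -38.9° + (180° − 88.6°) = 52.50° from the x-axis; with |NF| = 44.5, F = N + 44.5·(cos 52.50°, sin 52.50°) = (54.17, 13.45). NF is perpendicular to FA; with |FA| = 18.7 on the right of NF, A = F + 18.7·(0.7934, -0.6088) = (69.01, 2.067). Then |WA| = |A − W| = 69.04.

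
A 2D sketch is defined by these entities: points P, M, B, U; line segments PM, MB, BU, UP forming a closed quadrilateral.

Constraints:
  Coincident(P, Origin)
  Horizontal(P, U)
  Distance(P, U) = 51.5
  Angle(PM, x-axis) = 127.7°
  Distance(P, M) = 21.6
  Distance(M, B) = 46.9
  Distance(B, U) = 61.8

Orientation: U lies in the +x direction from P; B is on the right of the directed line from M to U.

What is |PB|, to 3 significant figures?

28.9

P is at the origin; P and U share the same y with |PU| = 51.5 and U in +x, so U = (51.5, 0). PM runs at 127.7° with |PM| = 21.6, so M = (-13.2, 17.1). B is determined by |MB| = 46.9 and |BU| = 61.8 together: it lies at the intersection of circle(M, 46.9) and circle(U, 61.8). With |MU| = 66.9, the foot of the radical line on MU is 21.4 from M and the perpendicular offset is √(46.9² − 21.4²) = 41.8. Taking the right-of-MU solution: B = (-3.21, -28.7).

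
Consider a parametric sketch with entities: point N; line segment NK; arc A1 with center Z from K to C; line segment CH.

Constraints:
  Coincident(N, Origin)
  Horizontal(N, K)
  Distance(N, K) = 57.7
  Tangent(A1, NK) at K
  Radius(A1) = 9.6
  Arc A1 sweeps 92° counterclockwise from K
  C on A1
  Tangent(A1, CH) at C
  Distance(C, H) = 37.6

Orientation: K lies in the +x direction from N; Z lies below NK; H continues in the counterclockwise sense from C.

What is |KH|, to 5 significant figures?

48.229

N is at the origin; N and K share the same y with |NK| = 57.7 and K on the +x side, so K = (57.700, 0.0000). A1 meets NK tangentially, so ZK is at right angles to NK, so Z = K + (0, -9.6) = (57.700, -9.6000). On A1, K sits at bearing 90° from Z; a 92° counterclockwise sweep puts C at bearing 182°, so C = Z + 9.6·(cos 182°, sin 182°) = (48.106, -9.9350). A1 meets CH tangentially, so ZC is at right angles to CH, so CH runs along (−sin 182°, cos 182°); with |CH| = 37.6, H = (49.418, -47.512). Then |KH| = |H − K| = 48.229.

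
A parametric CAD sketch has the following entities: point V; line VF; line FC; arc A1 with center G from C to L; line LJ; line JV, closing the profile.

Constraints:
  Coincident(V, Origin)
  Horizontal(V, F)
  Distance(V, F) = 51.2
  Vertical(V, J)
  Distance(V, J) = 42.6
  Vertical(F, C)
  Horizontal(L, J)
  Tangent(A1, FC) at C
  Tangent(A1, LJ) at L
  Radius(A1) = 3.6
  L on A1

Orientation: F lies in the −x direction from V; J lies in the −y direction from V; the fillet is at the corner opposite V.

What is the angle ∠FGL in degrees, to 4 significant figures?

174.7°

The virtual corner opposite V is at (-51.20, -42.60). The tangent condition forces GC to be normal to FC and A1 meets LJ tangentially, so GL is at right angles to LJ, with radius 3.6, so the center G sits 3.6 in from both sides at G = (-47.60, -39.00). That places the tangent points at C = (-51.20, -39.00) on FC and L = (-47.60, -42.60) on LJ. Then cos ∠FGL = GF·GL / (|GF||GL|), giving 174.7°.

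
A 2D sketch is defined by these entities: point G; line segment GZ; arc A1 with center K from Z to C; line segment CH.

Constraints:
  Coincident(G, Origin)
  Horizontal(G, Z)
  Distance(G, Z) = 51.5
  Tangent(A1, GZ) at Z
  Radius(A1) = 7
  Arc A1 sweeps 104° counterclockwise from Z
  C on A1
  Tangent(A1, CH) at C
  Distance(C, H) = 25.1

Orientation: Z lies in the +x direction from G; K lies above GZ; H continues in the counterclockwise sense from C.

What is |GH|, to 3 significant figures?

61.8

G is at the origin; GZ is horizontal with |GZ| = 51.5 and Z on the +x side, so Z = (51.5, 0.00). A1 meets GZ tangentially, so KZ is at right angles to GZ, so K = Z + (0, 7) = (51.5, 7.00). On A1, Z sits at bearing -90° from K; a 104° counterclockwise sweep puts C at bearing 14°, so C = K + 7.0·(cos 14°, sin 14°) = (58.3, 8.69). Since A1 is tangent to CH there, KC ⟂ CH, so CH runs along (−sin 14°, cos 14°); with |CH| = 25.1, H = (52.2, 33.0). Then |GH| = |H − G| = 61.8.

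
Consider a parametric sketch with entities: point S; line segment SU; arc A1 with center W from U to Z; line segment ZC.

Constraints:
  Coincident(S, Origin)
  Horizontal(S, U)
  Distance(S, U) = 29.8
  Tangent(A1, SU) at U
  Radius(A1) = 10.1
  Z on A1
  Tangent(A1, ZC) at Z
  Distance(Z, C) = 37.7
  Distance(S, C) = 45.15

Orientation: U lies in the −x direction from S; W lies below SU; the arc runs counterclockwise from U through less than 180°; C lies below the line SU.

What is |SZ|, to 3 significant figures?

40.8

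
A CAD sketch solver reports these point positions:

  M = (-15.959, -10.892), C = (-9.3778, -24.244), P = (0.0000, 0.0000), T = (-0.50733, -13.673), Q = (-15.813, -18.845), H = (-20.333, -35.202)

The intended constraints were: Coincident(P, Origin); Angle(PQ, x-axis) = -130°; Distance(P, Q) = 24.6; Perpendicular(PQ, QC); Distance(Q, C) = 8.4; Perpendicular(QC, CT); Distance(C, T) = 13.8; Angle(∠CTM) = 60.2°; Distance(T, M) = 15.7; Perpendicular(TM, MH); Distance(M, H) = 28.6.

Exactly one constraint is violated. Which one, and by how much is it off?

Distance(M, H) = 28.6 — off by 3.90.

P = (0.00, 0.00) ✓; PQ at -130.0° ✓; |PQ| = 24.60 ✓; ∠(PQ, QC) = 90.00° ✓; |QC| = 8.400 ✓; ∠(QC, CT) = 89.99° ✓; |CT| = 13.80 ✓; ∠CTM = 60.20° ✓; |TM| = 15.70 ✓; ∠(TM, MH) = 90.00° ✓; |MH| = 24.70 ✗.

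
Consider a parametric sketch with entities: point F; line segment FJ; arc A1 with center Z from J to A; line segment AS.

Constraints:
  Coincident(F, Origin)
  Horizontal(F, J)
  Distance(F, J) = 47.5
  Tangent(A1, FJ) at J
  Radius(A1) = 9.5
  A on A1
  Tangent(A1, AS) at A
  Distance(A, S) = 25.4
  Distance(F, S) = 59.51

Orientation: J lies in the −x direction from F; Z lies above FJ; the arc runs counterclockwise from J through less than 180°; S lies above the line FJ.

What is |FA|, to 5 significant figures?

40.551

Checks: ∠(ZJ, JF) = 90.00° ✓; |ZJ| = 9.500 ✓; |ZA| = 9.500 ✓; ∠(ZA, AS) = 90.00° ✓; |AS| = 25.40 ✓; |FS| = 59.51 ✓.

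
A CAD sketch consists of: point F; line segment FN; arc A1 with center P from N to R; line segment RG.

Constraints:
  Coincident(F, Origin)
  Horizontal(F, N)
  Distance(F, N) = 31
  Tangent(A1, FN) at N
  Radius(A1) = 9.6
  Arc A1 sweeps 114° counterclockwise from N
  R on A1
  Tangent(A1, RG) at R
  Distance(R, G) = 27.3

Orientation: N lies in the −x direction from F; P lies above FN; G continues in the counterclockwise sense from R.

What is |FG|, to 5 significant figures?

50.883

F is at the origin; FN is horizontal with |FN| = 31.0 and N on the −x side, so N = (-31.000, 0.0000). Tangency of A1 to FN means the radius PN is perpendicular to FN, so P = N + (0, 9.6) = (-31.000, 9.6000). On A1, N sits at bearing -90° from P; a 114° counterclockwise sweep puts R at bearing 24°, so R = P + 9.6·(cos 24°, sin 24°) = (-22.230, 13.505). Since A1 is tangent to RG there, PR ⟂ RG, so RG runs along (−sin 24°, cos 24°); with |RG| = 27.3, G = (-33.334, 38.444). Then |FG| = |G − F| = 50.883.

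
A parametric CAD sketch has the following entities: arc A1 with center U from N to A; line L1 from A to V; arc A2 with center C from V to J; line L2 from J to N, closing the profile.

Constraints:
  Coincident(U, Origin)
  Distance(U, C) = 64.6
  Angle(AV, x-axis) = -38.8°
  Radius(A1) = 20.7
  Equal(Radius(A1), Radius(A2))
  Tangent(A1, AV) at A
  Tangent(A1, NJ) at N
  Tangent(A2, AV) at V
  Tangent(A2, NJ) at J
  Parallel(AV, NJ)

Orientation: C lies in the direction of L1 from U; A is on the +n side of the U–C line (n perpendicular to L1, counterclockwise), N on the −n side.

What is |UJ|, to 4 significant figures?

67.84

The slot axis is L1's direction at -38.8°, so u = (cos -38.8°, sin -38.8°) = (0.7793, -0.6266) and n = (−sin -38.8°, cos -38.8°) = (0.6266, 0.7793). U is at the origin and C lies 64.6 along u from U, so C = 64.6·u = (50.35, -40.48). Tangency of A1 to both parallel lines with radius 20.7 puts A and N at U ± 20.7·n: A = (12.97, 16.13), N = (-12.97, -16.13). Equal radii place V and J the same way about C: V = C + 20.7·n = (63.32, -24.35), J = C − 20.7·n = (37.37, -56.61). Then |UJ| = |J − U| = 67.84.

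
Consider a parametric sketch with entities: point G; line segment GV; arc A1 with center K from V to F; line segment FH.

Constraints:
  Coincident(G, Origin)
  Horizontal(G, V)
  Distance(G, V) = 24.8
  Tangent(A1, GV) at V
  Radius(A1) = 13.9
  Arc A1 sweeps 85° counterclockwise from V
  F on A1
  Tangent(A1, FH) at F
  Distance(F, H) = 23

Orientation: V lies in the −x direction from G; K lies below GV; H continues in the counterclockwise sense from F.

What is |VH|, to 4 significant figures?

38.97

G is at the origin; GV is horizontal with |GV| = 24.8 and V on the −x side, so V = (-24.80, 0.000). Since A1 is tangent to GV there, KV ⟂ GV, so K = V + (0, -13.9) = (-24.80, -13.90). On A1, V sits at bearing 90° from K; an 85° counterclockwise sweep puts F at bearing 175°, so F = K + 13.9·(cos 175°, sin 175°) = (-38.65, -12.69). Since A1 is tangent to FH there, KF ⟂ FH, so FH runs along (−sin 175°, cos 175°); with |FH| = 23.0, H = (-40.65, -35.60). Then |VH| = |H − V| = 38.97.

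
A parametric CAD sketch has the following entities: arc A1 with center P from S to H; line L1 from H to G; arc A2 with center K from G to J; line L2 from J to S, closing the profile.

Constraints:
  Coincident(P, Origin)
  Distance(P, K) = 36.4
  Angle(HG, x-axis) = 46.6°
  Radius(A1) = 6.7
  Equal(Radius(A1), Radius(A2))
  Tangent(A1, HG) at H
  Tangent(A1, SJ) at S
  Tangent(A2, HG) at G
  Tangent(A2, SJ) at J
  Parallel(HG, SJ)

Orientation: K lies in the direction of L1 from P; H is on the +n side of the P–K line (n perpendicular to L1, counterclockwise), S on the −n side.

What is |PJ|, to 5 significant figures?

37.011

The slot axis is L1's direction at 46.6°, so u = (cos 46.6°, sin 46.6°) = (0.68709, 0.72657) and n = (−sin 46.6°, cos 46.6°) = (-0.72657, 0.68709). P is at the origin and K lies 36.4 along u from P, so K = 36.4·u = (25.010, 26.447). Tangency of A1 to both parallel lines with radius 6.7 puts H and S at P ± 6.7·n: H = (-4.8681, 4.6035), S = (4.8681, -4.6035). Equal radii place G and J the same way about K: G = K + 6.7·n = (20.142, 31.051), J = K − 6.7·n = (29.878, 21.844). Then |PJ| = |J − P| = 37.011.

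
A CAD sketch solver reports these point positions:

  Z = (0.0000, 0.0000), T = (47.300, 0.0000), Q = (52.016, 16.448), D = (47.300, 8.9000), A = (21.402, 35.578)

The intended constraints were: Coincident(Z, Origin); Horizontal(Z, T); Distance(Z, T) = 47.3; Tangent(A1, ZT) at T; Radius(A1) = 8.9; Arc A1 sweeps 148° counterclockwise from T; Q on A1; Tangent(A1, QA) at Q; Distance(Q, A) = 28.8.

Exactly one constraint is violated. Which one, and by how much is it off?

Distance(Q, A) = 28.8 — off by 7.30.

Z = (0.00, 0.00) ✓; Z.y = 0.00, T.y = 0.00 ✓; |ZT| = 47.30 ✓; ∠(DT, TZ) = 90.00° ✓; |DT| = 8.900 ✓; bearing(D→Q) − bearing(D→T) = 148.0° ✓; |DQ| = 8.900 ✓; ∠(DQ, QA) = 90.00° ✓; |QA| = 36.10 ✗.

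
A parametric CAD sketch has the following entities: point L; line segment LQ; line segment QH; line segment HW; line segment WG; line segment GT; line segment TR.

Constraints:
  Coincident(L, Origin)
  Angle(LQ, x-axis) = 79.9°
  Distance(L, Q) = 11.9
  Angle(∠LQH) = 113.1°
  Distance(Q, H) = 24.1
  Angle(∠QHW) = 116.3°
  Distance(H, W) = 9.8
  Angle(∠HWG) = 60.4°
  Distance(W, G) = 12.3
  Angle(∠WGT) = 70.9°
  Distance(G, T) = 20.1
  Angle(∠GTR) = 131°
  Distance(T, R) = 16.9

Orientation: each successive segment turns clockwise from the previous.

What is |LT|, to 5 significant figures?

35.664

L is at the origin; LQ runs at 79.9° with length 11.9, so Q = (2.0869, 11.716). ∠LQH = 113.1° gives QH at 13.000° from the x-axis; with |QH| = 24.1, H = (25.569, 17.137). ∠QHW = 116.3° gives HW at -50.700° from the x-axis; with |HW| = 9.8, W = (31.776, 9.5533). ∠HWG = 60.4° gives WG at -170.30° from the x-axis; with |WG| = 12.3, G = (19.652, 7.4809). ∠WGT = 70.9° gives GT at 80.600° from the x-axis; with |GT| = 20.1, T = (22.935, 27.311). Then |LT| = |T − L| = 35.664.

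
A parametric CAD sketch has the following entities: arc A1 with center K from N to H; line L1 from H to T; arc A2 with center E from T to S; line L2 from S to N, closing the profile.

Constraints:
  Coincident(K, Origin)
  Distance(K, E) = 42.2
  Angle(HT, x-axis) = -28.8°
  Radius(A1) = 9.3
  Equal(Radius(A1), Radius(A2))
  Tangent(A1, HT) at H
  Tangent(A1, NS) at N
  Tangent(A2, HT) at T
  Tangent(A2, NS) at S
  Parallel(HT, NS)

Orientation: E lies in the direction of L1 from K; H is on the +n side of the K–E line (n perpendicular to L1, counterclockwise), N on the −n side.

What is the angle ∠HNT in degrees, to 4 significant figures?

66.21°

The slot axis is L1's direction at -28.8°, so u = (cos -28.8°, sin -28.8°) = (0.8763, -0.4818) and n = (−sin -28.8°, cos -28.8°) = (0.4818, 0.8763). K is at the origin and E lies 42.2 along u from K, so E = 42.2·u = (36.98, -20.33). Tangency of A1 to both parallel lines with radius 9.3 puts H and N at K ± 9.3·n: H = (4.480, 8.150), N = (-4.480, -8.150). Equal radii place T and S the same way about E: T = E + 9.3·n = (41.46, -12.18), S = E − 9.3·n = (32.50, -28.48). Then cos ∠HNT = NH·NT / (|NH||NT|), giving 66.21°.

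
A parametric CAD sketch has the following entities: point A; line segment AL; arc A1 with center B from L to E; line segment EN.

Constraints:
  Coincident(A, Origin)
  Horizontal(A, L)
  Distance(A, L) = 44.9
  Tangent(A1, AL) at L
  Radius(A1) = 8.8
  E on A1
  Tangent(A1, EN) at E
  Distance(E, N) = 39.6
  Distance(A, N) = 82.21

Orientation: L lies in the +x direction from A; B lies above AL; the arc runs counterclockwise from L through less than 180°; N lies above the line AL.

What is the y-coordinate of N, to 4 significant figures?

38.30

Checks: |BE| = 8.800 ✓; ∠(BE, EN) = 90.00° ✓; |EN| = 39.60 ✓; |AN| = 82.21 ✓.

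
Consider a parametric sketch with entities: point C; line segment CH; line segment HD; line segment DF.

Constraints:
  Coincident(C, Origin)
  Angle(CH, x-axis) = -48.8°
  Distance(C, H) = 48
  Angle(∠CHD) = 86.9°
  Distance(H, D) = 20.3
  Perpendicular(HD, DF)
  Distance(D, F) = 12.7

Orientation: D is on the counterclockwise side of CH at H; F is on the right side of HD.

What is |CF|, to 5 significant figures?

63.162

C is at the origin; CH runs at -48.8° with length 48.0, so H = 48.0·(cos -48.8°, sin -48.8°) = (31.617, -36.116). ∠CHD = 86.9°, so HD runs at -48.8° + (180° − 86.9°) = 44.300° from the x-axis; with |HD| = 20.3, D = H + 20.3·(cos 44.300°, sin 44.300°) = (46.146, -21.938). HD is perpendicular to DF; with |DF| = 12.7 on the right of HD, F = D + 12.7·(0.69842, -0.71569) = (55.016, -31.027). Then |CF| = |F − C| = 63.162.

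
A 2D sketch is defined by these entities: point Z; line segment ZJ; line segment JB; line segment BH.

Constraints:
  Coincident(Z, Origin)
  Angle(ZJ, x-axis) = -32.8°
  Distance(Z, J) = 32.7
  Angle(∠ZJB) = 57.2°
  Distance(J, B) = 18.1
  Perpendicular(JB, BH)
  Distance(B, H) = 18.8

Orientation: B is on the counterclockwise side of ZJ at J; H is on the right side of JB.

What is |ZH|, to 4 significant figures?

46.29

Z is at the origin; ZJ runs at -32.8° with length 32.7, so J = 32.7·(cos -32.8°, sin -32.8°) = (27.49, -17.71). ∠ZJB = 57.2°, so JB runs at -32.8° + (180° − 57.2°) = 90.00° from the x-axis; with |JB| = 18.1, B = J + 18.1·(cos 90.00°, sin 90.00°) = (27.49, 0.3861). JB is perpendicular to BH; with |BH| = 18.8 on the right of JB, H = B + 18.8·(1.000, -6.123e-17) = (46.29, 0.3861). Then |ZH| = |H − Z| = 46.29.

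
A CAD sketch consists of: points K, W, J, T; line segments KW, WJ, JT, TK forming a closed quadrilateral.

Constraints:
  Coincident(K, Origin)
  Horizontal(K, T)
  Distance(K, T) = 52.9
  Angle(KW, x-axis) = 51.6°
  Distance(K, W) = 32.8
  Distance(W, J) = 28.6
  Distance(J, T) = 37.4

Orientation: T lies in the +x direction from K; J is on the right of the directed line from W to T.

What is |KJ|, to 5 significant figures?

15.781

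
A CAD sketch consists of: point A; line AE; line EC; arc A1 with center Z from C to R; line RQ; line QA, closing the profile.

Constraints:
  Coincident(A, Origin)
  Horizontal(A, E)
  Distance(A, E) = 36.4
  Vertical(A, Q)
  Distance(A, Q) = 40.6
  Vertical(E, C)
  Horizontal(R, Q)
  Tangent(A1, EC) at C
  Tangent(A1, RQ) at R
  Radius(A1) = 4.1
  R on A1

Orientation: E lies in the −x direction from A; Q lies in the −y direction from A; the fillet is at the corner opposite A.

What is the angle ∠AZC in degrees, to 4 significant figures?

131.5°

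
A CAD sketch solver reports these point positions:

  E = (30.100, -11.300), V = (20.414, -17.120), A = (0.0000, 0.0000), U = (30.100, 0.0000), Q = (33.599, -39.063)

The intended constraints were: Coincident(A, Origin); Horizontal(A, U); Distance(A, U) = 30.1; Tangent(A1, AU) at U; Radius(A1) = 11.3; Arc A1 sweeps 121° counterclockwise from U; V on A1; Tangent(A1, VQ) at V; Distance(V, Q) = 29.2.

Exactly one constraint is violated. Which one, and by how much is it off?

Distance(V, Q) = 29.2 — off by 3.60.

A = (0.00, 0.00) ✓; A.y = 0.00, U.y = 0.00 ✓; |AU| = 30.10 ✓; ∠(EU, UA) = 90.00° ✓; |EU| = 11.30 ✓; bearing(E→V) − bearing(E→U) = 121.0° ✓; |EV| = 11.30 ✓; ∠(EV, VQ) = 90.00° ✓; |VQ| = 25.60 ✗.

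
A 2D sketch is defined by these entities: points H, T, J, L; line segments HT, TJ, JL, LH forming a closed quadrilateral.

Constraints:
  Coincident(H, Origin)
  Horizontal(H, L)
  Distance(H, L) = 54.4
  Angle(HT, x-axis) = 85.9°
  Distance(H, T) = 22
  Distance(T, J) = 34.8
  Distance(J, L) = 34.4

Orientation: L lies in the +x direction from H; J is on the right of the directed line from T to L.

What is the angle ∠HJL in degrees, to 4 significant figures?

149.2°

H is at the origin; HL is horizontal with |HL| = 54.4 and L in +x, so L = (54.4, 0). HT runs at 85.9° with |HT| = 22.0, so T = (1.573, 21.94). J is determined by |TJ| = 34.8 and |JL| = 34.4 together: it lies at the intersection of circle(T, 34.8) and circle(L, 34.4). With |TL| = 57.20, the foot of the radical line on TL is 28.84 from T and the perpendicular offset is √(34.8² − 28.84²) = 19.47. Taking the right-of-TL solution: J = (20.74, -7.102).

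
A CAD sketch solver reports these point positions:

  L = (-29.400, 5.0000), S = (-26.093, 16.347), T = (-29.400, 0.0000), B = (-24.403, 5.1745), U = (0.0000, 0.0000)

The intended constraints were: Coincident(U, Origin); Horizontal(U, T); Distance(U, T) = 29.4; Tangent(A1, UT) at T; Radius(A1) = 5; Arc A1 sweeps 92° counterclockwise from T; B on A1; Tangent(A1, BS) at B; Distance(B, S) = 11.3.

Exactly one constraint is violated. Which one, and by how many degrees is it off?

Tangent(A1, BS) at B — off by 6.60°.

U = (0.00, 0.00) ✓; U.y = 0.00, T.y = 0.00 ✓; |UT| = 29.40 ✓; ∠(LT, TU) = 90.00° ✓; |LT| = 5.000 ✓; bearing(L→B) − bearing(L→T) = 92.00° ✓; |LB| = 5.000 ✓; ∠(LB, BS) = 83.40° ✗; |BS| = 11.30 ✓.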